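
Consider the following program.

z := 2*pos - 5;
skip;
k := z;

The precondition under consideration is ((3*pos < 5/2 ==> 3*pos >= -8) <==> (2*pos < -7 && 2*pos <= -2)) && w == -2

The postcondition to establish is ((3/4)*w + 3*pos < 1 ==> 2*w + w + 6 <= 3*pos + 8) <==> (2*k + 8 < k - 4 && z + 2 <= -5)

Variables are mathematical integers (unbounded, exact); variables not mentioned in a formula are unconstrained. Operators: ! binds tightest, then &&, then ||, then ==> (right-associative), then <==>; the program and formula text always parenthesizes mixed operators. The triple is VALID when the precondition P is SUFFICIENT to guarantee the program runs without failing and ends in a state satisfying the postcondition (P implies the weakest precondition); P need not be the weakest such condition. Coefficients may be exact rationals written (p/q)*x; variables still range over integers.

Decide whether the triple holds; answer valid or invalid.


Working backward. After the program, the postcondition ((3/4)*w + 3*pos < 1 ==> 2*w + w + 6 <= 3*pos + 8) <==> (2*k + 8 < k - 4 && z + 2 <= -5) must hold; in canonical form it is (3*pos + (3/4)*w < 1 ==> 3*w <= 3*pos + 2) <==> (k < -12 && z <= -7).
Before k := z: (3*pos + (3/4)*w < 1 ==> 3*w <= 3*pos + 2) <==> (z < -12 && z <= -7)
Before skip: (3*pos + (3/4)*w < 1 ==> 3*w <= 3*pos + 2) <==> (z < -12 && z <= -7)
Before z := 2*pos - 5: (3*pos + (3/4)*w < 1 ==> 3*w <= 3*pos + 2) <==> (2*pos < -7 && 2*pos <= -2)
The weakest precondition is (3*pos + (3/4)*w < 1 ==> 3*w <= 3*pos + 2) <==> (2*pos < -7 && 2*pos <= -2).
Check whether ((3*pos < 5/2 ==> 3*pos >= -8) <==> (2*pos < -7 && 2*pos <= -2)) && w == -2 implies it.
Every state satisfying the precondition satisfies the weakest precondition: the implication holds.
Answer: valid


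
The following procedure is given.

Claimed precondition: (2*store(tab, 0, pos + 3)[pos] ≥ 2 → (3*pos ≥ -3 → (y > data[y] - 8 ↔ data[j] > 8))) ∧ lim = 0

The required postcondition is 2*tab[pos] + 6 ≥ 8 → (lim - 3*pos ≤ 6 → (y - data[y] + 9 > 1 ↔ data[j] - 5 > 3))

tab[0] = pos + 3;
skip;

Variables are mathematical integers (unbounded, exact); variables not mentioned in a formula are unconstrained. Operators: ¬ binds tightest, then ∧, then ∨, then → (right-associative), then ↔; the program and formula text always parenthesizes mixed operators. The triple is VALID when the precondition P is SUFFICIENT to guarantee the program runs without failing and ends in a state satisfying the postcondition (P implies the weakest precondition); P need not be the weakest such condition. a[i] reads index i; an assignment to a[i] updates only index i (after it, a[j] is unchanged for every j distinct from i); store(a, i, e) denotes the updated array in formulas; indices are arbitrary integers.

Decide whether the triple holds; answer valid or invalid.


Working backward. After the program, the postcondition 2*tab[pos] + 6 ≥ 8 → (lim - 3*pos ≤ 6 → (y - data[y] + 9 > 1 ↔ data[j] - 5 > 3)) must hold; in canonical form it is 2*tab[pos] ≥ 2 → (lim ≤ 3*pos + 6 → (y > data[y] - 8 ↔ data[j] > 8)).
Before skip: 2*tab[pos] ≥ 2 → (lim ≤ 3*pos + 6 → (y > data[y] - 8 ↔ data[j] > 8))
Before tab[0] := pos + 3: 2*store(tab, 0, pos + 3)[pos] ≥ 2 → (lim ≤ 3*pos + 6 → (y > data[y] - 8 ↔ data[j] > 8))
The weakest precondition is 2*store(tab, 0, pos + 3)[pos] ≥ 2 → (lim ≤ 3*pos + 6 → (y > data[y] - 8 ↔ data[j] > 8)).
Check whether (2*store(tab, 0, pos + 3)[pos] ≥ 2 → (3*pos ≥ -3 → (y > data[y] - 8 ↔ data[j] > 8))) ∧ lim = 0 implies it.
Countermodel: at the initial state data = {[-2] = 4, [0] = 4, [7] = 9, [6508] = 6516, elsewhere 4}, j = 7, lim = 0, pos = -2, tab = {[-2] = 15522, [0] = 2, [7] = 2, [6508] = 2, elsewhere 2}, y = 6508, the precondition holds but the weakest precondition fails.
Answer: invalid


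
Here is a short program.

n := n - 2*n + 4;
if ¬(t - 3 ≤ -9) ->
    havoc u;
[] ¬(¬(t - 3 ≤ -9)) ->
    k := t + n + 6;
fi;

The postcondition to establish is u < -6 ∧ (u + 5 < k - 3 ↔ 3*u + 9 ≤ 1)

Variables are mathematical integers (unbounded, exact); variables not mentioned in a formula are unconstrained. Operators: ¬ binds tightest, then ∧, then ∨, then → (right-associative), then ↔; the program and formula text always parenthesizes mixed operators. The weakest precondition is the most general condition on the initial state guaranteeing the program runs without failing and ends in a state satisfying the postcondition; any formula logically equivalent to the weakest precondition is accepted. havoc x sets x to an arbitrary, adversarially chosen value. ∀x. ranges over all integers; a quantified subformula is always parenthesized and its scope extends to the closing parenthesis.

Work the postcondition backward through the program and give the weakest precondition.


Working backward. After the program, the postcondition u < -6 ∧ (u + 5 < k - 3 ↔ 3*u + 9 ≤ 1) must hold; in canonical form it is u < -6 ∧ (u < k - 8 ↔ 3*u ≤ -8).
Then branch requires ∀u_1. (u_1 < -6 ∧ (u_1 < k - 8 ↔ 3*u_1 ≤ -8)); else branch requires u < -6 ∧ (u < n + t - 2 ↔ 3*u ≤ -8).
Before the if: ((¬(t ≤ -6)) → (∀u_1. (u_1 < -6 ∧ (u_1 < k - 8 ↔ 3*u_1 ≤ -8)))) ∧ (t ≤ -6 → (u < -6 ∧ (u < n + t - 2 ↔ 3*u ≤ -8)))
Before n := n - 2*n + 4: ((¬(t ≤ -6)) → (∀u_1. (u_1 < -6 ∧ (u_1 < k - 8 ↔ 3*u_1 ≤ -8)))) ∧ (t ≤ -6 → (u < -6 ∧ (n + u < t + 2 ↔ 3*u ≤ -8)))
Answer: WP = ((¬(t ≤ -6)) → (∀u_1. (u_1 < -6 ∧ (u_1 < k - 8 ↔ 3*u_1 ≤ -8)))) ∧ (t ≤ -6 → (u < -6 ∧ (n + u < t + 2 ↔ 3*u ≤ -8)))


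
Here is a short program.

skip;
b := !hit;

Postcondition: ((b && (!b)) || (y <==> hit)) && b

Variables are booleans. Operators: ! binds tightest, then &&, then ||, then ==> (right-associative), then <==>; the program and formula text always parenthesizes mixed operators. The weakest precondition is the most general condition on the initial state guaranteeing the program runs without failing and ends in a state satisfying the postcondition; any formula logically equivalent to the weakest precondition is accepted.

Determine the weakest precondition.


Working backward. After the program, the postcondition ((b && (!b)) || (y <==> hit)) && b must hold; in canonical form it is (y <==> hit) && b.
Before b := !hit: (y <==> hit) && (!hit)
Before skip: (y <==> hit) && (!hit)
Answer: WP = (y <==> hit) && (!hit)


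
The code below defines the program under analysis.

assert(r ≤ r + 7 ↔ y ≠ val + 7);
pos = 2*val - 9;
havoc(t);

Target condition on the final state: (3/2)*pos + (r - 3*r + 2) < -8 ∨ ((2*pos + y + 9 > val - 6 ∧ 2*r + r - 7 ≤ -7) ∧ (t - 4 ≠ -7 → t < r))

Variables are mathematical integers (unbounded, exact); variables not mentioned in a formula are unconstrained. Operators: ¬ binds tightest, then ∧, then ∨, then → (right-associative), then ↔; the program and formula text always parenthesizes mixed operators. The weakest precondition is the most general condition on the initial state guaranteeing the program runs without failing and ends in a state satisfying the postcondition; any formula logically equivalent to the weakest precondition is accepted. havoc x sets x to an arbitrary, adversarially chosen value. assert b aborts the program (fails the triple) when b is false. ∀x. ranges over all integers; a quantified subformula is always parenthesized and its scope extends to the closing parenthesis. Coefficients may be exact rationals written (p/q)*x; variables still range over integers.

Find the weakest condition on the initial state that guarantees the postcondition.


Working backward. After the program, the postcondition (3/2)*pos + (r - 3*r + 2) < -8 ∨ ((2*pos + y + 9 > val - 6 ∧ 2*r + r - 7 ≤ -7) ∧ (t - 4 ≠ -7 → t < r)) must hold; in canonical form it is (3/2)*pos < 2*r - 10 ∨ (2*pos + y > val - 15 ∧ 3*r ≤ 0 ∧ (t ≠ -3 → t < r)).
Before havoc t: ∀t_1. ((3/2)*pos < 2*r - 10 ∨ (2*pos + y > val - 15 ∧ 3*r ≤ 0 ∧ (t_1 ≠ -3 → t_1 < r)))
Before pos := 2*val - 9: ∀t_1. (3*val < 2*r + 7/2 ∨ (3*val + y > 3 ∧ 3*r ≤ 0 ∧ (t_1 ≠ -3 → t_1 < r)))
Before assert r ≤ r + 7 ↔ y ≠ val + 7: y ≠ val + 7 ∧ (∀t_1. (3*val < 2*r + 7/2 ∨ (3*val + y > 3 ∧ 3*r ≤ 0 ∧ (t_1 ≠ -3 → t_1 < r))))
Answer: WP = y ≠ val + 7 ∧ (∀t_1. (3*val < 2*r + 7/2 ∨ (3*val + y > 3 ∧ 3*r ≤ 0 ∧ (t_1 ≠ -3 → t_1 < r))))


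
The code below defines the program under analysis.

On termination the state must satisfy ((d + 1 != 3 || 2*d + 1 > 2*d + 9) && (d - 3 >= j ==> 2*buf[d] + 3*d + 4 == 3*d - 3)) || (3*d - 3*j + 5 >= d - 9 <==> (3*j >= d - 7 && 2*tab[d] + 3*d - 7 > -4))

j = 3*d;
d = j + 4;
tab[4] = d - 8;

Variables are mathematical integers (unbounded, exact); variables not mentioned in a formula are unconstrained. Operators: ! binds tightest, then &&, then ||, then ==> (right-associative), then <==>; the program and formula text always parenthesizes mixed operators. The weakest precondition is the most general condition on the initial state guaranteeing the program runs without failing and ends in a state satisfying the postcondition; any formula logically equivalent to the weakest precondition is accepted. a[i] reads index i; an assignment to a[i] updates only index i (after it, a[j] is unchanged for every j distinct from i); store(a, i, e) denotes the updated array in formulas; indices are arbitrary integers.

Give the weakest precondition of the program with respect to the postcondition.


Working backward. After the program, the postcondition ((d + 1 != 3 || 2*d + 1 > 2*d + 9) && (d - 3 >= j ==> 2*buf[d] + 3*d + 4 == 3*d - 3)) || (3*d - 3*j + 5 >= d - 9 <==> (3*j >= d - 7 && 2*tab[d] + 3*d - 7 > -4)) must hold; in canonical form it is (d != 2 && (d >= j + 3 ==> 2*buf[d] == -7)) || (2*d >= 3*j - 14 <==> (3*j >= d - 7 && 2*tab[d] + 3*d > 3)).
Before tab[4] := d - 8: (d != 2 && (d >= j + 3 ==> 2*buf[d] == -7)) || (2*d >= 3*j - 14 <==> (3*j >= d - 7 && 2*store(tab, 4, d - 8)[d] + 3*d > 3))
Before d := j + 4: (j != -2 && 2*buf[j + 4] == -7) || (j <= 22 <==> (2*j >= -3 && 2*store(tab, 4, j - 4)[j + 4] + 3*j > -9))
Before j := 3*d: (3*d != -2 && 2*buf[3*d + 4] == -7) || (3*d <= 22 <==> (6*d >= -3 && 2*store(tab, 4, 3*d - 4)[3*d + 4] + 9*d > -9))
Answer: WP = (3*d != -2 && 2*buf[3*d + 4] == -7) || (3*d <= 22 <==> (6*d >= -3 && 2*store(tab, 4, 3*d - 4)[3*d + 4] + 9*d > -9))


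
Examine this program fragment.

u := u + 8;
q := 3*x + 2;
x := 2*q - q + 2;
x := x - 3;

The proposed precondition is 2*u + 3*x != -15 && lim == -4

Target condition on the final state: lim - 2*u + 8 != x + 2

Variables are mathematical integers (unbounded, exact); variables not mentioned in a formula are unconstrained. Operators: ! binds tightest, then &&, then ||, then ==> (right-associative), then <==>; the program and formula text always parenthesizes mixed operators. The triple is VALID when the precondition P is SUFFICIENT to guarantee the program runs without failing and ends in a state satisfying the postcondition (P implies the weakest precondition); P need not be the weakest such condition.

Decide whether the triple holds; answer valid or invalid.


Working backward. After the program, the postcondition lim - 2*u + 8 != x + 2 must hold; in canonical form it is lim != 2*u + x - 6.
Before x := x - 3: lim != 2*u + x - 9
Before x := 2*q - q + 2: lim != q + 2*u - 7
Before q := 3*x + 2: lim != 2*u + 3*x - 5
Before u := u + 8: lim != 2*u + 3*x + 11
The weakest precondition is lim != 2*u + 3*x + 11.
Check whether 2*u + 3*x != -15 && lim == -4 implies it.
Every state satisfying the precondition satisfies the weakest precondition: the implication holds.
Answer: valid


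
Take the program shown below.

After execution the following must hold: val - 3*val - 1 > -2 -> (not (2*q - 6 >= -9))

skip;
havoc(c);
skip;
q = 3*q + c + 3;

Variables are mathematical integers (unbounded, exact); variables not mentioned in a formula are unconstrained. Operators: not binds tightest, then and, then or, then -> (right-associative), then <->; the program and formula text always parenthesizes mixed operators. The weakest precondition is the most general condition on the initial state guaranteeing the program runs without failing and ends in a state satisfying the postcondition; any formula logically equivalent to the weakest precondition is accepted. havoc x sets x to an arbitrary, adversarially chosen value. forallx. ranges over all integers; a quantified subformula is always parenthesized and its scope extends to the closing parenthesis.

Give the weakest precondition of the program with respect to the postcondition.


Working backward. After the program, the postcondition val - 3*val - 1 > -2 -> (not (2*q - 6 >= -9)) must hold; in canonical form it is 2*val < 1 -> (not (2*q >= -3)).
Before q := 3*q + c + 3: 2*val < 1 -> (not (2*c + 6*q >= -9))
Before skip: 2*val < 1 -> (not (2*c + 6*q >= -9))
Before havoc c: forall c_1. (2*val < 1 -> (not (2*c_1 + 6*q >= -9)))
Before skip: forall c_1. (2*val < 1 -> (not (2*c_1 + 6*q >= -9)))
Answer: WP = forall c_1. (2*val < 1 -> (not (2*c_1 + 6*q >= -9)))


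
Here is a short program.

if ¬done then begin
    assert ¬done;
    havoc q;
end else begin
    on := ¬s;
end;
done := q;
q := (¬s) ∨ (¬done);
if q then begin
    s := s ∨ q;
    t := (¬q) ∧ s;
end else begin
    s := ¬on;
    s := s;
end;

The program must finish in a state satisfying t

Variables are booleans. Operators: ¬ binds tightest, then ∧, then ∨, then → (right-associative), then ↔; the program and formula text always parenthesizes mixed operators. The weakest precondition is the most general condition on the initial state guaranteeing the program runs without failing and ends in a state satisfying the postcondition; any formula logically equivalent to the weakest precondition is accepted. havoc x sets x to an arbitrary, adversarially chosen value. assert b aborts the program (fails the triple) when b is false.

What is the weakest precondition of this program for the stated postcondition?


Working backward. After the program, t must hold.
Then branch requires (¬q) ∧ (s ∨ q); else branch requires t.
Before the if: (q → ((¬q) ∧ (s ∨ q))) ∧ ((¬q) → t)
Before q := (¬s) ∨ (¬done): (((¬s) ∨ (¬done)) → (¬((¬s) ∨ (¬done)))) ∧ ((¬((¬s) ∨ (¬done))) → t)
Before done := q: (((¬s) ∨ (¬q)) → (¬((¬s) ∨ (¬q)))) ∧ ((¬((¬s) ∨ (¬q))) → t)
Then branch requires false; else branch requires (((¬s) ∨ (¬q)) → (¬((¬s) ∨ (¬q)))) ∧ ((¬((¬s) ∨ (¬q))) → t).
Before the if: done ∧ (done → ((((¬s) ∨ (¬q)) → (¬((¬s) ∨ (¬q)))) ∧ ((¬((¬s) ∨ (¬q))) → t)))
Answer: WP = done ∧ (done → ((((¬s) ∨ (¬q)) → (¬((¬s) ∨ (¬q)))) ∧ ((¬((¬s) ∨ (¬q))) → t)))


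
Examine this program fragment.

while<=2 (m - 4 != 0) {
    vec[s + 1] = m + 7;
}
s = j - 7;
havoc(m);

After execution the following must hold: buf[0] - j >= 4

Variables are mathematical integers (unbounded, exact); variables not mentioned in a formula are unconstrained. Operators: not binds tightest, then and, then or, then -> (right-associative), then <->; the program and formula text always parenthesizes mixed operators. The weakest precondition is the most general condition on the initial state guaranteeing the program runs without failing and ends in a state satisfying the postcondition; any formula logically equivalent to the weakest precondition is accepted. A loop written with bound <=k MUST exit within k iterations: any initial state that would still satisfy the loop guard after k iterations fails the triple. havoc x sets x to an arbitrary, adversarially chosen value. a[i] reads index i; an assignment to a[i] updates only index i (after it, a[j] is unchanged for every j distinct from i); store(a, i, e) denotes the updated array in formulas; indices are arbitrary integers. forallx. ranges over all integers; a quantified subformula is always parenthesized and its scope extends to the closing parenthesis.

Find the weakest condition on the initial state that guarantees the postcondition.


Working backward. After the program, the postcondition buf[0] - j >= 4 must hold; in canonical form it is buf[0] >= j + 4.
Before havoc m: buf[0] >= j + 4
Before s := j - 7: buf[0] >= j + 4
Before the loop (bound <=2), unroll the exhaustion recursion (WP_0 = exit-now case; WP_j = one more guarded iteration, up to j = 2):
  WP_0: (not (m != 4)) and buf[0] >= j + 4
  WP_1: (m != 4 -> ((not (m != 4)) and buf[0] >= j + 4)) and ((not (m != 4)) -> buf[0] >= j + 4)
  WP_2: (m != 4 -> ((m != 4 -> ((not (m != 4)) and buf[0] >= j + 4)) and ((not (m != 4)) -> buf[0] >= j + 4))) and ((not (m != 4)) -> buf[0] >= j + 4)
So before the loop: (m != 4 -> ((m != 4 -> ((not (m != 4)) and buf[0] >= j + 4)) and ((not (m != 4)) -> buf[0] >= j + 4))) and ((not (m != 4)) -> buf[0] >= j + 4)
Answer: WP = (m != 4 -> ((m != 4 -> ((not (m != 4)) and buf[0] >= j + 4)) and ((not (m != 4)) -> buf[0] >= j + 4))) and ((not (m != 4)) -> buf[0] >= j + 4)


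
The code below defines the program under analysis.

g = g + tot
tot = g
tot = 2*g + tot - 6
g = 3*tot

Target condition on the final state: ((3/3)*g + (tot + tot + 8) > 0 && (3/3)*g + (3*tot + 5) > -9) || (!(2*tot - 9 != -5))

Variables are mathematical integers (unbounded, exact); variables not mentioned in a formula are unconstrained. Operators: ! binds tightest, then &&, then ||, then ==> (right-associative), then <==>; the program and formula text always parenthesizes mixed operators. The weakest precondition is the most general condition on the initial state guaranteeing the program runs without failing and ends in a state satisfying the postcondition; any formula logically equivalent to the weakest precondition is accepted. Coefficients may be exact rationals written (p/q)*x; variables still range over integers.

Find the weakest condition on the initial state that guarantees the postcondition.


Working backward. After the program, the postcondition ((3/3)*g + (tot + tot + 8) > 0 && (3/3)*g + (3*tot + 5) > -9) || (!(2*tot - 9 != -5)) must hold; in canonical form it is (g + 2*tot > -8 && g + 3*tot > -14) || (!(2*tot != 4)).
Before g := 3*tot: (5*tot > -8 && 6*tot > -14) || (!(2*tot != 4))
Before tot := 2*g + tot - 6: (10*g + 5*tot > 22 && 12*g + 6*tot > 22) || (!(4*g + 2*tot != 16))
Before tot := g: (15*g > 22 && 18*g > 22) || (!(6*g != 16))
Before g := g + tot: (15*g + 15*tot > 22 && 18*g + 18*tot > 22) || (!(6*g + 6*tot != 16))
Answer: WP = (15*g + 15*tot > 22 && 18*g + 18*tot > 22) || (!(6*g + 6*tot != 16))


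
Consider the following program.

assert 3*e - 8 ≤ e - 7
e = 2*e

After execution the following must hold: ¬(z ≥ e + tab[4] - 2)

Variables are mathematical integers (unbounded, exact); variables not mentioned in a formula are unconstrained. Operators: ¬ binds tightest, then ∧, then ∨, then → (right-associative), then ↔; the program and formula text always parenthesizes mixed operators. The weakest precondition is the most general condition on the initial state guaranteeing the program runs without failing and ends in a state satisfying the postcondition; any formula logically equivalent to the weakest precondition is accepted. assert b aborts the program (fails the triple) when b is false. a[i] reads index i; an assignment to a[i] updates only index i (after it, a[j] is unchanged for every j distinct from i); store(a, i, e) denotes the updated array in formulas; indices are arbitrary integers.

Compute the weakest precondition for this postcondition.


Working backward. After the program, the postcondition ¬(z ≥ e + tab[4] - 2) must hold; in canonical form it is ¬(z ≥ tab[4] + e - 2).
Before e := 2*e: ¬(z ≥ tab[4] + 2*e - 2)
Before assert 3*e - 8 ≤ e - 7: 2*e ≤ 1 ∧ (¬(z ≥ tab[4] + 2*e - 2))
Answer: WP = 2*e ≤ 1 ∧ (¬(z ≥ tab[4] + 2*e - 2))


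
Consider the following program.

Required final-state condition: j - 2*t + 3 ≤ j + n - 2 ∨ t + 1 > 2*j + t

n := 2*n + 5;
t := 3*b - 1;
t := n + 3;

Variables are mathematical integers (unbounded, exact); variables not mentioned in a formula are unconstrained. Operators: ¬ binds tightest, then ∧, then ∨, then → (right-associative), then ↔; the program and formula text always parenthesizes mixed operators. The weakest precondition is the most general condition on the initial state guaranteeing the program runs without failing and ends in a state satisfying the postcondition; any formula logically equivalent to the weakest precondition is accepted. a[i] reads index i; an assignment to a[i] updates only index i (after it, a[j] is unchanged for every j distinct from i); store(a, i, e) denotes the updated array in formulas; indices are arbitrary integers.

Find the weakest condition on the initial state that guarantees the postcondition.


Working backward. After the program, the postcondition j - 2*t + 3 ≤ j + n - 2 ∨ t + 1 > 2*j + t must hold; in canonical form it is n + 2*t ≥ 5 ∨ 2*j < 1.
Before t := n + 3: 3*n ≥ -1 ∨ 2*j < 1
Before t := 3*b - 1: 3*n ≥ -1 ∨ 2*j < 1
Before n := 2*n + 5: 6*n ≥ -16 ∨ 2*j < 1
Answer: WP = 6*n ≥ -16 ∨ 2*j < 1


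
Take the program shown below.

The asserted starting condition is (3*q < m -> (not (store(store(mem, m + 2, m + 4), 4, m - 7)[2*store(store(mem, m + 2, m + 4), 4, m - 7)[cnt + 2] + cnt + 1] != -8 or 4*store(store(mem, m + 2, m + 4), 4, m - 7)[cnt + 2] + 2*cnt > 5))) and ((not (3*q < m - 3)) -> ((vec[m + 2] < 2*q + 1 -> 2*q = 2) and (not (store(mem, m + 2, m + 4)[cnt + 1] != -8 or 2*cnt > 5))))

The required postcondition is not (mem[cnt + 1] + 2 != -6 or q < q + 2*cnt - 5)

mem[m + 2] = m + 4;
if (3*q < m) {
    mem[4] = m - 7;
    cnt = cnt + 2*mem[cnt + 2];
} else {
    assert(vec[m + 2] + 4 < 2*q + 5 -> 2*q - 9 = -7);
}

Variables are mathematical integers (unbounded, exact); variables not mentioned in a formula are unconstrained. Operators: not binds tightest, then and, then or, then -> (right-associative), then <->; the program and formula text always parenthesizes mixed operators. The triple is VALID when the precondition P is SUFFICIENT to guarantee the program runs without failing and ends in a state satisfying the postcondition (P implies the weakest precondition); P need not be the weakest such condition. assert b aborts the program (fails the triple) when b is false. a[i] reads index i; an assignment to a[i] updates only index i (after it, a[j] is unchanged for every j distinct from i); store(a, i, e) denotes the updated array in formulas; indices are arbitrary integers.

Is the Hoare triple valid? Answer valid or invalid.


Working backward. After the program, the postcondition not (mem[cnt + 1] + 2 != -6 or q < q + 2*cnt - 5) must hold; in canonical form it is not (mem[cnt + 1] != -8 or 2*cnt > 5).
Then branch requires not (store(mem, 4, m - 7)[2*store(mem, 4, m - 7)[cnt + 2] + cnt + 1] != -8 or 4*store(mem, 4, m - 7)[cnt + 2] + 2*cnt > 5); else branch requires (vec[m + 2] < 2*q + 1 -> 2*q = 2) and (not (mem[cnt + 1] != -8 or 2*cnt > 5)).
Before the if: (3*q < m -> (not (store(mem, 4, m - 7)[2*store(mem, 4, m - 7)[cnt + 2] + cnt + 1] != -8 or 4*store(mem, 4, m - 7)[cnt + 2] + 2*cnt > 5))) and ((not (3*q < m)) -> ((vec[m + 2] < 2*q + 1 -> 2*q = 2) and (not (mem[cnt + 1] != -8 or 2*cnt > 5))))
Before mem[m + 2] := m + 4: (3*q < m -> (not (store(store(mem, m + 2, m + 4), 4, m - 7)[2*store(store(mem, m + 2, m + 4), 4, m - 7)[cnt + 2] + cnt + 1] != -8 or 4*store(store(mem, m + 2, m + 4), 4, m - 7)[cnt + 2] + 2*cnt > 5))) and ((not (3*q < m)) -> ((vec[m + 2] < 2*q + 1 -> 2*q = 2) and (not (store(mem, m + 2, m + 4)[cnt + 1] != -8 or 2*cnt > 5))))
The weakest precondition is (3*q < m -> (not (store(store(mem, m + 2, m + 4), 4, m - 7)[2*store(store(mem, m + 2, m + 4), 4, m - 7)[cnt + 2] + cnt + 1] != -8 or 4*store(store(mem, m + 2, m + 4), 4, m - 7)[cnt + 2] + 2*cnt > 5))) and ((not (3*q < m)) -> ((vec[m + 2] < 2*q + 1 -> 2*q = 2) and (not (store(mem, m + 2, m + 4)[cnt + 1] != -8 or 2*cnt > 5)))).
Check whether (3*q < m -> (not (store(store(mem, m + 2, m + 4), 4, m - 7)[2*store(store(mem, m + 2, m + 4), 4, m - 7)[cnt + 2] + cnt + 1] != -8 or 4*store(store(mem, m + 2, m + 4), 4, m - 7)[cnt + 2] + 2*cnt > 5))) and ((not (3*q < m - 3)) -> ((vec[m + 2] < 2*q + 1 -> 2*q = 2) and (not (store(mem, m + 2, m + 4)[cnt + 1] != -8 or 2*cnt > 5)))) implies it.
Every state satisfying the precondition satisfies the weakest precondition: the implication holds.
Answer: valid


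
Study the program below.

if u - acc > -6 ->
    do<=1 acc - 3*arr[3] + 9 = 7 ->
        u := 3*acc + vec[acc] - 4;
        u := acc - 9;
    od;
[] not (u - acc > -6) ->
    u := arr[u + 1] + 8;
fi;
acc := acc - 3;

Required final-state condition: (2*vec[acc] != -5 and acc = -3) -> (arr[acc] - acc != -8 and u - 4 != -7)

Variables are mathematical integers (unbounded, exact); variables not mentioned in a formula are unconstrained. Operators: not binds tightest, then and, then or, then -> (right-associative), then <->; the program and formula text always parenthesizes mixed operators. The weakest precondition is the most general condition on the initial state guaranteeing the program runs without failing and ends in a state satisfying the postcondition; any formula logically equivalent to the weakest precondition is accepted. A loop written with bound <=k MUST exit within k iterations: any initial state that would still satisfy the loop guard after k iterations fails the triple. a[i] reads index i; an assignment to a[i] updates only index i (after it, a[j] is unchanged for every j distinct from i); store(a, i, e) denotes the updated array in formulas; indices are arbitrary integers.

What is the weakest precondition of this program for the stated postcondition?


Working backward. After the program, the postcondition (2*vec[acc] != -5 and acc = -3) -> (arr[acc] - acc != -8 and u - 4 != -7) must hold; in canonical form it is (2*vec[acc] != -5 and acc = -3) -> (arr[acc] != acc - 8 and u != -3).
Before acc := acc - 3: (2*vec[acc - 3] != -5 and acc = 0) -> (arr[acc - 3] != acc - 11 and u != -3)
Then branch requires (acc = 3*arr[3] - 2 -> ((not (acc = 3*arr[3] - 2)) and ((2*vec[acc - 3] != -5 and acc = 0) -> (arr[acc - 3] != acc - 11 and acc != 6)))) and ((not (acc = 3*arr[3] - 2)) -> ((2*vec[acc - 3] != -5 and acc = 0) -> (arr[acc - 3] != acc - 11 and u != -3))); else branch requires (2*vec[acc - 3] != -5 and acc = 0) -> (arr[acc - 3] != acc - 11 and arr[u + 1] != -11).
Before the if: (u > acc - 6 -> ((acc = 3*arr[3] - 2 -> ((not (acc = 3*arr[3] - 2)) and ((2*vec[acc - 3] != -5 and acc = 0) -> (arr[acc - 3] != acc - 11 and acc != 6)))) and ((not (acc = 3*arr[3] - 2)) -> ((2*vec[acc - 3] != -5 and acc = 0) -> (arr[acc - 3] != acc - 11 and u != -3))))) and ((not (u > acc - 6)) -> ((2*vec[acc - 3] != -5 and acc = 0) -> (arr[acc - 3] != acc - 11 and arr[u + 1] != -11)))
Answer: WP = (u > acc - 6 -> ((acc = 3*arr[3] - 2 -> ((not (acc = 3*arr[3] - 2)) and ((2*vec[acc - 3] != -5 and acc = 0) -> (arr[acc - 3] != acc - 11 and acc != 6)))) and ((not (acc = 3*arr[3] - 2)) -> ((2*vec[acc - 3] != -5 and acc = 0) -> (arr[acc - 3] != acc - 11 and u != -3))))) and ((not (u > acc - 6)) -> ((2*vec[acc - 3] != -5 and acc = 0) -> (arr[acc - 3] != acc - 11 and arr[u + 1] != -11)))


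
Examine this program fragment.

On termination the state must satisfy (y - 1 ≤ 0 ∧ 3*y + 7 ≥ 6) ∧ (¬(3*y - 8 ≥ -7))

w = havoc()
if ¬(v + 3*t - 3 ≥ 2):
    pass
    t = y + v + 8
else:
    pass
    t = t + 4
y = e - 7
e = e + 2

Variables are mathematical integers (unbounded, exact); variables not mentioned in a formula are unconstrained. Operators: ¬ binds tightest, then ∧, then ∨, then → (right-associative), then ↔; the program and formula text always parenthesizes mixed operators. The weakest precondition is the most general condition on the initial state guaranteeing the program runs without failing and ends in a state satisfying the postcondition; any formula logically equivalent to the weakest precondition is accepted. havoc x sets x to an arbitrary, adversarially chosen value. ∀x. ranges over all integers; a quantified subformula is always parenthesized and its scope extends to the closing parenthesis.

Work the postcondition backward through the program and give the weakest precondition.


Working backward. After the program, the postcondition (y - 1 ≤ 0 ∧ 3*y + 7 ≥ 6) ∧ (¬(3*y - 8 ≥ -7)) must hold; in canonical form it is y ≤ 1 ∧ 3*y ≥ -1 ∧ (¬(3*y ≥ 1)).
Before e := e + 2: y ≤ 1 ∧ 3*y ≥ -1 ∧ (¬(3*y ≥ 1))
Before y := e - 7: e ≤ 8 ∧ 3*e ≥ 20 ∧ (¬(3*e ≥ 22))
Then branch requires e ≤ 8 ∧ 3*e ≥ 20 ∧ (¬(3*e ≥ 22)); else branch requires e ≤ 8 ∧ 3*e ≥ 20 ∧ (¬(3*e ≥ 22)).
Before the if: ((¬(3*t + v ≥ 5)) → (e ≤ 8 ∧ 3*e ≥ 20 ∧ (¬(3*e ≥ 22)))) ∧ (3*t + v ≥ 5 → (e ≤ 8 ∧ 3*e ≥ 20 ∧ (¬(3*e ≥ 22))))
Before havoc w: ((¬(3*t + v ≥ 5)) → (e ≤ 8 ∧ 3*e ≥ 20 ∧ (¬(3*e ≥ 22)))) ∧ (3*t + v ≥ 5 → (e ≤ 8 ∧ 3*e ≥ 20 ∧ (¬(3*e ≥ 22))))
Answer: WP = ((¬(3*t + v ≥ 5)) → (e ≤ 8 ∧ 3*e ≥ 20 ∧ (¬(3*e ≥ 22)))) ∧ (3*t + v ≥ 5 → (e ≤ 8 ∧ 3*e ≥ 20 ∧ (¬(3*e ≥ 22))))


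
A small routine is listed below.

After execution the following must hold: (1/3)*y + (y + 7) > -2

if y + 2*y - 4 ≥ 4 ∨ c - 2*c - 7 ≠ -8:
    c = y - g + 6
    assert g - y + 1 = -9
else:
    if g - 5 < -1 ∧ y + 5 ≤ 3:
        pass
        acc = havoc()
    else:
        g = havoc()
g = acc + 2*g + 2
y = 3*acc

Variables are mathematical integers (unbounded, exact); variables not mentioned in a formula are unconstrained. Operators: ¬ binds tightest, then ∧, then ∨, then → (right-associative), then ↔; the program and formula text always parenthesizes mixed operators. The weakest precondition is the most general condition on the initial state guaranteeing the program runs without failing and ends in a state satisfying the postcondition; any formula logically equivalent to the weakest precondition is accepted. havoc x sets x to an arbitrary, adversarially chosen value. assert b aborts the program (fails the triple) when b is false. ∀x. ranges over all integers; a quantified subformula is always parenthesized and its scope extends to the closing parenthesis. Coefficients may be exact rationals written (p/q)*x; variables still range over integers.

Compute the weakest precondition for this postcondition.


Working backward. After the program, the postcondition (1/3)*y + (y + 7) > -2 must hold; in canonical form it is (4/3)*y > -9.
Before y := 3*acc: 4*acc > -9
Before g := acc + 2*g + 2: 4*acc > -9
Then branch requires g = y - 10 ∧ 4*acc > -9; else branch requires ((g < 4 ∧ y ≤ -2) → (∀acc_1. 4*acc_1 > -9)) ∧ ((¬(g < 4 ∧ y ≤ -2)) → 4*acc > -9).
Before the if: ((3*y ≥ 8 ∨ c ≠ 1) → (g = y - 10 ∧ 4*acc > -9)) ∧ ((¬(3*y ≥ 8 ∨ c ≠ 1)) → (((g < 4 ∧ y ≤ -2) → (∀acc_1. 4*acc_1 > -9)) ∧ ((¬(g < 4 ∧ y ≤ -2)) → 4*acc > -9)))
Answer: WP = ((3*y ≥ 8 ∨ c ≠ 1) → (g = y - 10 ∧ 4*acc > -9)) ∧ ((¬(3*y ≥ 8 ∨ c ≠ 1)) → (((g < 4 ∧ y ≤ -2) → (∀acc_1. 4*acc_1 > -9)) ∧ ((¬(g < 4 ∧ y ≤ -2)) → 4*acc > -9)))


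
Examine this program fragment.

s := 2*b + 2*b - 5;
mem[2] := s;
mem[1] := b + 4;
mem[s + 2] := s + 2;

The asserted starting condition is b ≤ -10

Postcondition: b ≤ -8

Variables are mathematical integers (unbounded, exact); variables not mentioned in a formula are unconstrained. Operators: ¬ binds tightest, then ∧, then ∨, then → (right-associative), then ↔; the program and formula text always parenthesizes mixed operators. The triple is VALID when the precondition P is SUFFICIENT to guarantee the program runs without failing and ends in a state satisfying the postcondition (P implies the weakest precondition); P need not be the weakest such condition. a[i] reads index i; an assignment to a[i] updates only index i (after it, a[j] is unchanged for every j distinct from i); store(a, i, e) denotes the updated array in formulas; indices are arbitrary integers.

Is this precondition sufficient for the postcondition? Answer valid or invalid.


Working backward. After the program, b ≤ -8 must hold.
Before mem[s + 2] := s + 2: b ≤ -8
Before mem[1] := b + 4: b ≤ -8
Before mem[2] := s: b ≤ -8
Before s := 2*b + 2*b - 5: b ≤ -8
The weakest precondition is b ≤ -8.
Check whether b ≤ -10 implies it.
Every state satisfying the precondition satisfies the weakest precondition: the implication holds.
Answer: valid


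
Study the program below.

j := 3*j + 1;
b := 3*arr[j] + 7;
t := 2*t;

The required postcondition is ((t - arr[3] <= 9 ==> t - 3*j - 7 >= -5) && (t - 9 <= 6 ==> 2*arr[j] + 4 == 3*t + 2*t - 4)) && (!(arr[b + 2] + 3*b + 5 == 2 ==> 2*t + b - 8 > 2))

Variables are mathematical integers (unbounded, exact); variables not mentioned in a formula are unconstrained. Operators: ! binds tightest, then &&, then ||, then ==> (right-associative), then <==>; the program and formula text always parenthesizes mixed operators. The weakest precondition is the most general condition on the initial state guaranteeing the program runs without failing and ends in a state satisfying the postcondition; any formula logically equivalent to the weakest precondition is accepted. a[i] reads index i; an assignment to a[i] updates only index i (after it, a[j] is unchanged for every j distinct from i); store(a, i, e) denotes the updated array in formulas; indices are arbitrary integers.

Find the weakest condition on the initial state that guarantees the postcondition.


Working backward. After the program, the postcondition ((t - arr[3] <= 9 ==> t - 3*j - 7 >= -5) && (t - 9 <= 6 ==> 2*arr[j] + 4 == 3*t + 2*t - 4)) && (!(arr[b + 2] + 3*b + 5 == 2 ==> 2*t + b - 8 > 2)) must hold; in canonical form it is (t <= arr[3] + 9 ==> t >= 3*j + 2) && (t <= 15 ==> 2*arr[j] == 5*t - 8) && (!(arr[b + 2] + 3*b == -3 ==> b + 2*t > 10)).
Before t := 2*t: (2*t <= arr[3] + 9 ==> 2*t >= 3*j + 2) && (2*t <= 15 ==> 2*arr[j] == 10*t - 8) && (!(arr[b + 2] + 3*b == -3 ==> b + 4*t > 10))
Before b := 3*arr[j] + 7: (2*t <= arr[3] + 9 ==> 2*t >= 3*j + 2) && (2*t <= 15 ==> 2*arr[j] == 10*t - 8) && (!(arr[3*arr[j] + 9] + 9*arr[j] == -24 ==> 3*arr[j] + 4*t > 3))
Before j := 3*j + 1: (2*t <= arr[3] + 9 ==> 2*t >= 9*j + 5) && (2*t <= 15 ==> 2*arr[3*j + 1] == 10*t - 8) && (!(arr[3*arr[3*j + 1] + 9] + 9*arr[3*j + 1] == -24 ==> 3*arr[3*j + 1] + 4*t > 3))
Answer: WP = (2*t <= arr[3] + 9 ==> 2*t >= 9*j + 5) && (2*t <= 15 ==> 2*arr[3*j + 1] == 10*t - 8) && (!(arr[3*arr[3*j + 1] + 9] + 9*arr[3*j + 1] == -24 ==> 3*arr[3*j + 1] + 4*t > 3))


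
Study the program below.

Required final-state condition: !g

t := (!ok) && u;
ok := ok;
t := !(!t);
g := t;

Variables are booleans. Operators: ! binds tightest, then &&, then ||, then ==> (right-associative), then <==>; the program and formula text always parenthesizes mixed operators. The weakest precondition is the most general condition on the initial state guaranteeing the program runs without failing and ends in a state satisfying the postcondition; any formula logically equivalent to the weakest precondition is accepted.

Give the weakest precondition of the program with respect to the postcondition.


Working backward. After the program, !g must hold.
Before g := t: !t
Before t := !(!t): !t
Before ok := ok: !t
Before t := (!ok) && u: !((!ok) && u)
Answer: WP = !((!ok) && u)


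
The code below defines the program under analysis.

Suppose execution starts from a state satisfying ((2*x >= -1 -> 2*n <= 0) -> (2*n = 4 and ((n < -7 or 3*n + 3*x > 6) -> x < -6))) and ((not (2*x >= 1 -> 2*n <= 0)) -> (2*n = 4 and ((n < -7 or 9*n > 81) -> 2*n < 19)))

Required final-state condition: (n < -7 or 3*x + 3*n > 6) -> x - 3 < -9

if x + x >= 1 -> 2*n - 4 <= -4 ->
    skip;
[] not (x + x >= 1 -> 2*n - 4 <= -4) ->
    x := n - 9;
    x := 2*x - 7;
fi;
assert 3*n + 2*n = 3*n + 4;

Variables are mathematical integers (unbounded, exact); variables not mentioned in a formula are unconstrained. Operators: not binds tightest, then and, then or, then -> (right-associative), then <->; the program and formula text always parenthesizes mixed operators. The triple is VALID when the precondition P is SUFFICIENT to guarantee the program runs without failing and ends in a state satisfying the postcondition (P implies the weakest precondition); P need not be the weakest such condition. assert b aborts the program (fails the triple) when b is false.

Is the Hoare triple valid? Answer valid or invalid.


Working backward. After the program, the postcondition (n < -7 or 3*x + 3*n > 6) -> x - 3 < -9 must hold; in canonical form it is (n < -7 or 3*n + 3*x > 6) -> x < -6.
Before assert 3*n + 2*n = 3*n + 4: 2*n = 4 and ((n < -7 or 3*n + 3*x > 6) -> x < -6)
Then branch requires 2*n = 4 and ((n < -7 or 3*n + 3*x > 6) -> x < -6); else branch requires 2*n = 4 and ((n < -7 or 9*n > 81) -> 2*n < 19).
Before the if: ((2*x >= 1 -> 2*n <= 0) -> (2*n = 4 and ((n < -7 or 3*n + 3*x > 6) -> x < -6))) and ((not (2*x >= 1 -> 2*n <= 0)) -> (2*n = 4 and ((n < -7 or 9*n > 81) -> 2*n < 19)))
The weakest precondition is ((2*x >= 1 -> 2*n <= 0) -> (2*n = 4 and ((n < -7 or 3*n + 3*x > 6) -> x < -6))) and ((not (2*x >= 1 -> 2*n <= 0)) -> (2*n = 4 and ((n < -7 or 9*n > 81) -> 2*n < 19))).
Check whether ((2*x >= -1 -> 2*n <= 0) -> (2*n = 4 and ((n < -7 or 3*n + 3*x > 6) -> x < -6))) and ((not (2*x >= 1 -> 2*n <= 0)) -> (2*n = 4 and ((n < -7 or 9*n > 81) -> 2*n < 19))) implies it.
Countermodel: at the initial state n = 1, x = 0, the precondition holds but the weakest precondition fails.
Answer: invalid


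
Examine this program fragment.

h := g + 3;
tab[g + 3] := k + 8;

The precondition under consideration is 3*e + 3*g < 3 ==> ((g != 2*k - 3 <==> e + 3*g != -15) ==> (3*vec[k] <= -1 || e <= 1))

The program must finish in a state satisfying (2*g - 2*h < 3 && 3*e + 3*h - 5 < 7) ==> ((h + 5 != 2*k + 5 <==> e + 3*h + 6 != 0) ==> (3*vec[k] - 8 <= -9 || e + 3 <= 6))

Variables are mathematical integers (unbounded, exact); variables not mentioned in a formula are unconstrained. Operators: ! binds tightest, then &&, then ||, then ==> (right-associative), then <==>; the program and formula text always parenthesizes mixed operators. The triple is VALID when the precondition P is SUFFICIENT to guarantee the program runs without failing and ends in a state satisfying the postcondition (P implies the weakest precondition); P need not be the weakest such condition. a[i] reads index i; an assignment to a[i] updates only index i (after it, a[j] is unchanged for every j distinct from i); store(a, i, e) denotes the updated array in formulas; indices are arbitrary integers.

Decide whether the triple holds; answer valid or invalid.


Working backward. After the program, the postcondition (2*g - 2*h < 3 && 3*e + 3*h - 5 < 7) ==> ((h + 5 != 2*k + 5 <==> e + 3*h + 6 != 0) ==> (3*vec[k] - 8 <= -9 || e + 3 <= 6)) must hold; in canonical form it is (2*g < 2*h + 3 && 3*e + 3*h < 12) ==> ((h != 2*k <==> e + 3*h != -6) ==> (3*vec[k] <= -1 || e <= 3)).
Before tab[g + 3] := k + 8: (2*g < 2*h + 3 && 3*e + 3*h < 12) ==> ((h != 2*k <==> e + 3*h != -6) ==> (3*vec[k] <= -1 || e <= 3))
Before h := g + 3: 3*e + 3*g < 3 ==> ((g != 2*k - 3 <==> e + 3*g != -15) ==> (3*vec[k] <= -1 || e <= 3))
The weakest precondition is 3*e + 3*g < 3 ==> ((g != 2*k - 3 <==> e + 3*g != -15) ==> (3*vec[k] <= -1 || e <= 3)).
Check whether 3*e + 3*g < 3 ==> ((g != 2*k - 3 <==> e + 3*g != -15) ==> (3*vec[k] <= -1 || e <= 1)) implies it.
Every state satisfying the precondition satisfies the weakest precondition: the implication holds.
Answer: valid


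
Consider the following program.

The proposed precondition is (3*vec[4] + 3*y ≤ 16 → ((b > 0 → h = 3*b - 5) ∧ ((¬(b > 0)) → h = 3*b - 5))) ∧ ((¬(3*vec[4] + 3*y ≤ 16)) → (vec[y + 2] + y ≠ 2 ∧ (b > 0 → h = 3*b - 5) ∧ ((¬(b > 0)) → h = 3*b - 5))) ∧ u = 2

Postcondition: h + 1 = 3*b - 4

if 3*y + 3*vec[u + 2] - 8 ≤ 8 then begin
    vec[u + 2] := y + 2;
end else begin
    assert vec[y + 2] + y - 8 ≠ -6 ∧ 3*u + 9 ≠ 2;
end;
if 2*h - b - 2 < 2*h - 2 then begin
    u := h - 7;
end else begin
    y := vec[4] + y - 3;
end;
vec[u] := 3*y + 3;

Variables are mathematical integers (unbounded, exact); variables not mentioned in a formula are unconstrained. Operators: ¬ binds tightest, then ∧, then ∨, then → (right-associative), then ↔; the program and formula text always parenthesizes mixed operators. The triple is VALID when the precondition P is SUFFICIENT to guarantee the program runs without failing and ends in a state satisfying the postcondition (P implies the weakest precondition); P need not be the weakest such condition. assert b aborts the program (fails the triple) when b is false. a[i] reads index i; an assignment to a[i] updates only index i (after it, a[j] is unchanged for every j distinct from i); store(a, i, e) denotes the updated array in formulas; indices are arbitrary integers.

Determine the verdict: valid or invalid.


Working backward. After the program, the postcondition h + 1 = 3*b - 4 must hold; in canonical form it is h = 3*b - 5.
Before vec[u] := 3*y + 3: h = 3*b - 5
Then branch requires h = 3*b - 5; else branch requires h = 3*b - 5.
Before the if: (b > 0 → h = 3*b - 5) ∧ ((¬(b > 0)) → h = 3*b - 5)
Then branch requires (b > 0 → h = 3*b - 5) ∧ ((¬(b > 0)) → h = 3*b - 5); else branch requires vec[y + 2] + y ≠ 2 ∧ 3*u ≠ -7 ∧ (b > 0 → h = 3*b - 5) ∧ ((¬(b > 0)) → h = 3*b - 5).
Before the if: (3*vec[u + 2] + 3*y ≤ 16 → ((b > 0 → h = 3*b - 5) ∧ ((¬(b > 0)) → h = 3*b - 5))) ∧ ((¬(3*vec[u + 2] + 3*y ≤ 16)) → (vec[y + 2] + y ≠ 2 ∧ 3*u ≠ -7 ∧ (b > 0 → h = 3*b - 5) ∧ ((¬(b > 0)) → h = 3*b - 5)))
The weakest precondition is (3*vec[u + 2] + 3*y ≤ 16 → ((b > 0 → h = 3*b - 5) ∧ ((¬(b > 0)) → h = 3*b - 5))) ∧ ((¬(3*vec[u + 2] + 3*y ≤ 16)) → (vec[y + 2] + y ≠ 2 ∧ 3*u ≠ -7 ∧ (b > 0 → h = 3*b - 5) ∧ ((¬(b > 0)) → h = 3*b - 5))).
Check whether (3*vec[4] + 3*y ≤ 16 → ((b > 0 → h = 3*b - 5) ∧ ((¬(b > 0)) → h = 3*b - 5))) ∧ ((¬(3*vec[4] + 3*y ≤ 16)) → (vec[y + 2] + y ≠ 2 ∧ (b > 0 → h = 3*b - 5) ∧ ((¬(b > 0)) → h = 3*b - 5))) ∧ u = 2 implies it.
Every state satisfying the precondition satisfies the weakest precondition: the implication holds.
Answer: valid
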